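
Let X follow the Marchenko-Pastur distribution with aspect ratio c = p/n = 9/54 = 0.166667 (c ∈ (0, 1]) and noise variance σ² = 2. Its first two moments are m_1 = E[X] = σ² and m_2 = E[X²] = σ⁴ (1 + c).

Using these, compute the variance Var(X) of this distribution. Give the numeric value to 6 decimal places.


m_1 = E[X] = σ² = 2, so m_1² = 4.
m_2 = E[X²] = σ⁴ (1 + c) = 4 · (1 + 0.166667) = 4 · 1.166667 = 4.666667.
(Note m_2 − m_1² simplifies to c · σ⁴ = 0.166667 · 4.)

Var(X) = m_2 − m_1² = 4.666667 − 4 = 0.666667.


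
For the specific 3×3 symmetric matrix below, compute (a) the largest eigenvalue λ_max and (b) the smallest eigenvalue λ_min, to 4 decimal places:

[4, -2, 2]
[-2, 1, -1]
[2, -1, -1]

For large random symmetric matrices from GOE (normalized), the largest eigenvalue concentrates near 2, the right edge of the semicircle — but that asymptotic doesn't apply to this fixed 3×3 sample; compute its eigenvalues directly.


Since M is real symmetric, all three eigenvalues are real; they are the roots of det(λI − M) = λ³ − (tr M) λ² + s λ − det M, where s is the sum of the principal 2×2 minors.
tr M = 4 + 1 + (-1) = 4.
s = (4·1 − (-2)²) + (4·(-1) − 2²) + (1·(-1) − (-1)²) = 0 + (-8) + (-2) = -10.
det M (expand along row 1) = 4·(-2) − (-2)·4 + 2·0 = 0.
Characteristic polynomial: λ³ − 4λ² − 10λ = 0.
Substitute λ = y + (tr M)/3 = y + 1.333333 to remove the quadratic term: y³ + p·y + q = 0 with p = s − (tr M)²/3 = -15.333333 and q = −2(tr M)³/27 + (tr M)·s/3 − det M = -18.074074.
Three real roots ⇒ use the trigonometric (Viète) form: r = 2√(−p/3) = 4.521553, φ = arccos(3q/(p·r)) = arccos(0.782083) = 0.672794 rad.
y_k = r·cos(φ/3 − 2πk/3) for k = 0, 1, 2 gives y = 4.408324, -1.333333, -3.074991.
λ_k = y_k + 1.333333 gives λ = 5.7417, 0.0000, -1.7417 (check: the sum is 4.0000 = tr M).

Hence λ_max = 5.7417 and λ_min = -1.7417.


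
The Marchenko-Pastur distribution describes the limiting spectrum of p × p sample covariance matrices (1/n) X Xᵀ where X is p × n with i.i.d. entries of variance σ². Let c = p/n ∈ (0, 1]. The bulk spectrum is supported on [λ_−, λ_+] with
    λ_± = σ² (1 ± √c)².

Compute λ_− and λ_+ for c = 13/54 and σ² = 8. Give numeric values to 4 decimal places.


c = 13/54 = 0.240741; √c = 0.490653.
λ_− = σ² (1 − √c)² = 8 · (1 − 0.490653)² = 8 · (0.509347)² = 2.075472.
λ_+ = σ² (1 + √c)² = 8 · (1 + 0.490653)² = 8 · (1.490653)² = 17.776380.

Rounded to 4 decimal places: λ_− ≈ 2.0755, λ_+ ≈ 17.7764.


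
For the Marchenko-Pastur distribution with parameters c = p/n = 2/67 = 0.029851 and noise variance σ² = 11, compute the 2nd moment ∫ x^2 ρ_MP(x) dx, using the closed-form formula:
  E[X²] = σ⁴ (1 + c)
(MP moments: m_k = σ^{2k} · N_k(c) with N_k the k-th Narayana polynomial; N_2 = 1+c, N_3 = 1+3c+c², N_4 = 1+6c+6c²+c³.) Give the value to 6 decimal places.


E[X²] = σ⁴ (1 + c) (second MP moment). With σ² = 11 (so σ⁴ = 121) and c = 2/67 = 0.029851: E[X²] = 121 · (1 + 0.029851) = 121 · 1.029851.

So E[X^2] = 124.611940.


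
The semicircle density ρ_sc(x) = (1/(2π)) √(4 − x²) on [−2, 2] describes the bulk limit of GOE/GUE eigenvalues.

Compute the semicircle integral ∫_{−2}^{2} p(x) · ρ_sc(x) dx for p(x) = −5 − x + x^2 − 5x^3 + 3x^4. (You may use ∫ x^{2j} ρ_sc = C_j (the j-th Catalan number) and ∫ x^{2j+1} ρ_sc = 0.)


Write p(x) = Σ a_i x^i, split into monomials and integrate each against ρ_sc separately.
Using ∫ x^{2j} ρ_sc = C_j = (1/(j+1)) C(2j, j) (Catalan numbers) and ∫ x^{2j+1} ρ_sc = 0 (odd monomials vanish by symmetry):
  i = 0 (even): a_0 · C_{0} = -5 · 1 = -5
  i = 1 (odd): ∫ x^1 ρ_sc = 0 (vanishes)
  i = 2 (even): a_2 · C_{1} = 1 · 1 = 1
  i = 3 (odd): ∫ x^3 ρ_sc = 0 (vanishes)
  i = 4 (even): a_4 · C_{2} = 3 · 2 = 6

Summing the contributions: ∫_{−2}^{2} p(x) ρ_sc(x) dx = (-5) + 1 + 6 = 2.


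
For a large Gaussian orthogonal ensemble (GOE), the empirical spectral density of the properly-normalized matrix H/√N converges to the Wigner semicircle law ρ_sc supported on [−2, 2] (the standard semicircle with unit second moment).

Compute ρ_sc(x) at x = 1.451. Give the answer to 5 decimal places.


ρ_sc(x) = (1/(2π)) √(4 − x²). With x = 1.451:
  4 − x² = 4 − (1.451)² = 4 − 2.105401 = 1.894599.
  √(4 − x²) = 1.376444.
  1/(2π) = 0.159155.
  ρ_sc(1.451) = 0.159155 · 1.376444 = 0.219068.

Rounded to 5 decimal places: ρ_sc(1.451) ≈ 0.21907.


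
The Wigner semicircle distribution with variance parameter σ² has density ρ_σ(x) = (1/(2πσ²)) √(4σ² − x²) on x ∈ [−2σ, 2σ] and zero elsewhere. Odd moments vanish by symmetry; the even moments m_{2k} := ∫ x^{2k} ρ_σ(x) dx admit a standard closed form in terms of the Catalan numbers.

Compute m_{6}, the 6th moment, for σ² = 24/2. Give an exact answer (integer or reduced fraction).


By the scaled semicircle moment identity, m_{2k} = σ^{2k} · C_k with k = 3.
C_3 = (1/(k+1)) · C(2k, k) = (1/4) · C(6, 3) = (1/4) · 20 = 5.
σ^{2k} = (σ²)^k = (24/2)^3 = 1728.

Therefore m_{6} = σ^{6} · C_3 = 1728 · 5 = 8640.


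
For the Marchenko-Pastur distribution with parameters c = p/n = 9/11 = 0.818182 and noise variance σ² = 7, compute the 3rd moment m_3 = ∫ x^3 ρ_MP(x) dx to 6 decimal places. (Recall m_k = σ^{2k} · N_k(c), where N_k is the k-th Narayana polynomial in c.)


E[X³] = σ⁶ (1 + 3c + c²) (third MP moment). With σ² = 7 (so σ⁶ = 343) and c = 9/11 = 0.818182: E[X³] = 343 · (1 + 3·0.818182 + (0.818182)²) = 343 · 4.123967.

So E[X^3] = 1414.520661.


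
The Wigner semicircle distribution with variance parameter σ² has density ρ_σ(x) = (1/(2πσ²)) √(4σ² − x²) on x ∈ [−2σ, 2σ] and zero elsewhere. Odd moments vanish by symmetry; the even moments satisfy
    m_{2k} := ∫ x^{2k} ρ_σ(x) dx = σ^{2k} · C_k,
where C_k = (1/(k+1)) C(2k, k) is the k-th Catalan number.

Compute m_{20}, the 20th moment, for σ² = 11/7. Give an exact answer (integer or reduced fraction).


By the scaled semicircle moment identity, m_{2k} = σ^{2k} · C_k with k = 10.
C_10 = (1/(k+1)) · C(2k, k) = (1/11) · C(20, 10) = (1/11) · 184756 = 16796.
σ^{2k} = (σ²)^k = (11/7)^10 = 25937424601/282475249.

Therefore m_{20} = σ^{20} · C_10 = (25937424601/282475249) · 16796 = 435644983598396/282475249.


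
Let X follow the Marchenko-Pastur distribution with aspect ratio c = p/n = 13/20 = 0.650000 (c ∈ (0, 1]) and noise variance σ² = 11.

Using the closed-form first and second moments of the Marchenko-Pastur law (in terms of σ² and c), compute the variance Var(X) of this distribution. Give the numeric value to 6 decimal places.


Recall the MP moments m_1 = E[X] = σ² and m_2 = E[X²] = σ⁴ (1 + c).
m_1 = E[X] = σ² = 11, so m_1² = 121.
m_2 = E[X²] = σ⁴ (1 + c) = 121 · (1 + 0.650000) = 121 · 1.650000 = 199.650000.
(Note m_2 − m_1² simplifies to c · σ⁴ = 0.650000 · 121.)

Var(X) = m_2 − m_1² = 199.650000 − 121 = 78.650000.


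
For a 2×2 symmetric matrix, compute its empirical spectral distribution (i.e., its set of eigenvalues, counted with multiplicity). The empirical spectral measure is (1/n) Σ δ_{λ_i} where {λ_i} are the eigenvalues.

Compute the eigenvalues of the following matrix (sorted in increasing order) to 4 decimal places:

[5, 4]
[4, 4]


Since M is real symmetric, both eigenvalues are real; they are the roots of det(λI − M) = λ² − (tr M) λ + det M.
tr M = 5 + 4 = 9.
det M = 5·4 − 4² = 20 − 16 = 4.
Characteristic polynomial: λ² − 9λ + 4 = 0.
Discriminant Δ = (tr M)² − 4·det M = 81 − 16 = 65; √Δ = 8.062258.
λ = (tr M ± √Δ)/2 = (9 ± 8.062258)/2, giving (tr M − √Δ)/2 = 0.4689 and (tr M + √Δ)/2 = 8.5311.

Eigenvalues sorted in increasing order: [0.4689, 8.5311].


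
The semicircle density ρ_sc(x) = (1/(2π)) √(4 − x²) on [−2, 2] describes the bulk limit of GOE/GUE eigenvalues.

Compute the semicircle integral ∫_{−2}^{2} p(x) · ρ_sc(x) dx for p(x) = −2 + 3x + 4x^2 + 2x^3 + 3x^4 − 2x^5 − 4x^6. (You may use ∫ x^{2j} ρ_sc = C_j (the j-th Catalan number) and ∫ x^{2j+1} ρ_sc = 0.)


Write p(x) = Σ a_i x^i, split into monomials and integrate each against ρ_sc separately.
Using ∫ x^{2j} ρ_sc = C_j = (1/(j+1)) C(2j, j) (Catalan numbers) and ∫ x^{2j+1} ρ_sc = 0 (odd monomials vanish by symmetry):
  i = 0 (even): a_0 · C_{0} = -2 · 1 = -2
  i = 1 (odd): ∫ x^1 ρ_sc = 0 (vanishes)
  i = 2 (even): a_2 · C_{1} = 4 · 1 = 4
  i = 3 (odd): ∫ x^3 ρ_sc = 0 (vanishes)
  i = 4 (even): a_4 · C_{2} = 3 · 2 = 6
  i = 5 (odd): ∫ x^5 ρ_sc = 0 (vanishes)
  i = 6 (even): a_6 · C_{3} = -4 · 5 = -20

Summing the contributions: ∫_{−2}^{2} p(x) ρ_sc(x) dx = (-2) + 4 + 6 + (-20) = -12.


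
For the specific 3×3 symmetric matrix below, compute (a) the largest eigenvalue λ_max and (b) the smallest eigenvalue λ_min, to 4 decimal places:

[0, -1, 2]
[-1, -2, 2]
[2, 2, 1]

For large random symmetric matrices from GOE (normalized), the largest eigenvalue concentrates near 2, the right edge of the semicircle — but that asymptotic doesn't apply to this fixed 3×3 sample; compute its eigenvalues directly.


Since M is real symmetric, all three eigenvalues are real; they are the roots of det(λI − M) = λ³ − (tr M) λ² + s λ − det M, where s is the sum of the principal 2×2 minors.
tr M = 0 + (-2) + 1 = -1.
s = (0·(-2) − (-1)²) + (0·1 − 2²) + ((-2)·1 − 2²) = -1 + (-4) + (-6) = -11.
det M (expand along row 1) = 0·(-6) − (-1)·(-5) + 2·2 = -1.
Characteristic polynomial: λ³ + λ² − 11λ + 1 = 0.
Substitute λ = y + (tr M)/3 = y − 0.333333 to remove the quadratic term: y³ + p·y + q = 0 with p = s − (tr M)²/3 = -11.333333 and q = −2(tr M)³/27 + (tr M)·s/3 − det M = 4.740741.
Three real roots ⇒ use the trigonometric (Viète) form: r = 2√(−p/3) = 3.887301, φ = arccos(3q/(p·r)) = arccos(-0.322821) = 1.899505 rad.
y_k = r·cos(φ/3 − 2πk/3) for k = 0, 1, 2 gives y = 3.133775, 0.425078, -3.558853.
λ_k = y_k − 0.333333 gives λ = 2.8004, 0.0917, -3.8922 (check: the sum is -1.0000 = tr M).

Hence λ_max = 2.8004 and λ_min = -3.8922.


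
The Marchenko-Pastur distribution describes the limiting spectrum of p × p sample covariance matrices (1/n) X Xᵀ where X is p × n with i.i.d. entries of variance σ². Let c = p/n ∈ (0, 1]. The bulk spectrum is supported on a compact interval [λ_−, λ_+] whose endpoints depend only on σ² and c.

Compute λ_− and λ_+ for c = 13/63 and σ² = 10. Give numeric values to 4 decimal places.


c = 13/63 = 0.206349; √c = 0.454257.
λ_− = σ² (1 − √c)² = 10 · (1 − 0.454257)² = 10 · (0.545743)² = 2.978357.
λ_+ = σ² (1 + √c)² = 10 · (1 + 0.454257)² = 10 · (1.454257)² = 21.148627.

Rounded to 4 decimal places: λ_− ≈ 2.9784, λ_+ ≈ 21.1486.


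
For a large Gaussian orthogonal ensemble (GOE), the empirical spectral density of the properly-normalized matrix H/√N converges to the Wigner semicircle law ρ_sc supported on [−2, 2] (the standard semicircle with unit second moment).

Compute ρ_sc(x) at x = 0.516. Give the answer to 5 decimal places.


ρ_sc(x) = (1/(2π)) √(4 − x²). With x = 0.516:
  4 − x² = 4 − (0.516)² = 4 − 0.266256 = 3.733744.
  √(4 − x²) = 1.932290.
  1/(2π) = 0.159155.
  ρ_sc(0.516) = 0.159155 · 1.932290 = 0.307533.

Rounded to 5 decimal places: ρ_sc(0.516) ≈ 0.30753.


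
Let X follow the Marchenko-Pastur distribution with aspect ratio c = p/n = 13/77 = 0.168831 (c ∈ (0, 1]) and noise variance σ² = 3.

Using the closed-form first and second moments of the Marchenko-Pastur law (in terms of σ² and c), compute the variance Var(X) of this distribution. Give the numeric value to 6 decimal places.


Recall the MP moments m_1 = E[X] = σ² and m_2 = E[X²] = σ⁴ (1 + c).
m_1 = E[X] = σ² = 3, so m_1² = 9.
m_2 = E[X²] = σ⁴ (1 + c) = 9 · (1 + 0.168831) = 9 · 1.168831 = 10.519481.
(Note m_2 − m_1² simplifies to c · σ⁴ = 0.168831 · 9.)

Var(X) = m_2 − m_1² = 10.519481 − 9 = 1.519481.


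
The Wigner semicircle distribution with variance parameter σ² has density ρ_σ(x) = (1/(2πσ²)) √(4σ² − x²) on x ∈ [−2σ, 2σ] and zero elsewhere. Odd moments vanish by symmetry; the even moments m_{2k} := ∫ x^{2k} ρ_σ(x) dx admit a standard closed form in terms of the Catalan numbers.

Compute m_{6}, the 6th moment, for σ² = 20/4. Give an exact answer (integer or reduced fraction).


By the scaled semicircle moment identity, m_{2k} = σ^{2k} · C_k with k = 3.
C_3 = (1/(k+1)) · C(2k, k) = (1/4) · C(6, 3) = (1/4) · 20 = 5.
σ^{2k} = (σ²)^k = (20/4)^3 = 125.

Therefore m_{6} = σ^{6} · C_3 = 125 · 5 = 625.


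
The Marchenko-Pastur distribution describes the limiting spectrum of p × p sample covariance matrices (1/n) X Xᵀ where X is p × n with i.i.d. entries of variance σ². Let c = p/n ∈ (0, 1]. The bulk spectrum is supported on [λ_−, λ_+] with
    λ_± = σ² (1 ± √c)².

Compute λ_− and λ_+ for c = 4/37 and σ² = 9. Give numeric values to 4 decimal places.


c = 4/37 = 0.108108; √c = 0.328798.
λ_− = σ² (1 − √c)² = 9 · (1 − 0.328798)² = 9 · (0.671202)² = 4.054609.
λ_+ = σ² (1 + √c)² = 9 · (1 + 0.328798)² = 9 · (1.328798)² = 15.891337.

Rounded to 4 decimal places: λ_− ≈ 4.0546, λ_+ ≈ 15.8913.


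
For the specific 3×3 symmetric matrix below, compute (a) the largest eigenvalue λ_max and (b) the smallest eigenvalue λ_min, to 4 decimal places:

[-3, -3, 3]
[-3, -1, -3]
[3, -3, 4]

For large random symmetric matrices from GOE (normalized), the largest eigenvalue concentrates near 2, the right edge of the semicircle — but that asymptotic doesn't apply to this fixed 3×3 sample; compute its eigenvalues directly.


Since M is real symmetric, all three eigenvalues are real; they are the roots of det(λI − M) = λ³ − (tr M) λ² + s λ − det M, where s is the sum of the principal 2×2 minors.
tr M = -3 + (-1) + 4 = 0.
s = ((-3)·(-1) − (-3)²) + ((-3)·4 − 3²) + ((-1)·4 − (-3)²) = -6 + (-21) + (-13) = -40.
det M (expand along row 1) = (-3)·(-13) − (-3)·(-3) + 3·12 = 66.
Characteristic polynomial: λ³ − 40λ − 66 = 0.
Substitute λ = y + (tr M)/3 = y + 0.000000 to remove the quadratic term: y³ + p·y + q = 0 with p = s − (tr M)²/3 = -40.000000 and q = −2(tr M)³/27 + (tr M)·s/3 − det M = -66.000000.
Three real roots ⇒ use the trigonometric (Viète) form: r = 2√(−p/3) = 7.302967, φ = arccos(3q/(p·r)) = arccos(0.677807) = 0.826021 rad.
y_k = r·cos(φ/3 − 2πk/3) for k = 0, 1, 2 gives y = 7.027885, -1.794457, -5.233427.
λ_k = y_k + 0.000000 gives λ = 7.0279, -1.7945, -5.2334 (check: the sum is 0.0000 = tr M).

Hence λ_max = 7.0279 and λ_min = -5.2334.


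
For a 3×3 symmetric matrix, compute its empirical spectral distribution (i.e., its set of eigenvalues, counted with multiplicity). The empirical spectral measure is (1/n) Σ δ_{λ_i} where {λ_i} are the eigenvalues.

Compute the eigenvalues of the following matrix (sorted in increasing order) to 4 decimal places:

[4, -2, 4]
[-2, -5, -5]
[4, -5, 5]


Since M is real symmetric, all three eigenvalues are real; they are the roots of det(λI − M) = λ³ − (tr M) λ² + s λ − det M, where s is the sum of the principal 2×2 minors.
tr M = 4 + (-5) + 5 = 4.
s = (4·(-5) − (-2)²) + (4·5 − 4²) + ((-5)·5 − (-5)²) = -24 + 4 + (-50) = -70.
det M (expand along row 1) = 4·(-50) − (-2)·10 + 4·30 = -60.
Characteristic polynomial: λ³ − 4λ² − 70λ + 60 = 0.
Substitute λ = y + (tr M)/3 = y + 1.333333 to remove the quadratic term: y³ + p·y + q = 0 with p = s − (tr M)²/3 = -75.333333 and q = −2(tr M)³/27 + (tr M)·s/3 − det M = -38.074074.
Three real roots ⇒ use the trigonometric (Viète) form: r = 2√(−p/3) = 10.022198, φ = arccos(3q/(p·r)) = arccos(0.151287) = 1.418927 rad.
y_k = r·cos(φ/3 − 2πk/3) for k = 0, 1, 2 gives y = 8.921928, -0.507139, -8.414789.
λ_k = y_k + 1.333333 gives λ = 10.2553, 0.8262, -7.0815 (check: the sum is 4.0000 = tr M).

Eigenvalues sorted in increasing order: [-7.0815, 0.8262, 10.2553].


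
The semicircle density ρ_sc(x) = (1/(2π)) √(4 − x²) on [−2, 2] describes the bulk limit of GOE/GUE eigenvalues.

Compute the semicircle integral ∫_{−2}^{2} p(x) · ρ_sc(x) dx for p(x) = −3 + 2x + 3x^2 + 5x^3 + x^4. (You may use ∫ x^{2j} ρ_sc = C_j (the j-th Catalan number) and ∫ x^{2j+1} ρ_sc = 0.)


Write p(x) = Σ a_i x^i, split into monomials and integrate each against ρ_sc separately.
Using ∫ x^{2j} ρ_sc = C_j = (1/(j+1)) C(2j, j) (Catalan numbers) and ∫ x^{2j+1} ρ_sc = 0 (odd monomials vanish by symmetry):
  i = 0 (even): a_0 · C_{0} = -3 · 1 = -3
  i = 1 (odd): ∫ x^1 ρ_sc = 0 (vanishes)
  i = 2 (even): a_2 · C_{1} = 3 · 1 = 3
  i = 3 (odd): ∫ x^3 ρ_sc = 0 (vanishes)
  i = 4 (even): a_4 · C_{2} = 1 · 2 = 2

Summing the contributions: ∫_{−2}^{2} p(x) ρ_sc(x) dx = (-3) + 3 + 2 = 2.


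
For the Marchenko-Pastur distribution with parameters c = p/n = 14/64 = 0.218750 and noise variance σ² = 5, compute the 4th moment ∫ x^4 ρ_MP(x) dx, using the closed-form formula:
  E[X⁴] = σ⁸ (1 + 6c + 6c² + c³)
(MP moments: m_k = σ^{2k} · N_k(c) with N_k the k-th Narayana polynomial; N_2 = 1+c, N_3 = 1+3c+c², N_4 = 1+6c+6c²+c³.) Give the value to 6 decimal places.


E[X⁴] = σ⁸ (1 + 6c + 6c² + c³) (fourth MP moment). With σ² = 5 (so σ⁸ = 625) and c = 14/64 = 0.218750: E[X⁴] = 625 · (1 + 6·0.218750 + 6·(0.218750)² + (0.218750)³) = 625 · 2.610077.

So E[X^4] = 1631.298065.


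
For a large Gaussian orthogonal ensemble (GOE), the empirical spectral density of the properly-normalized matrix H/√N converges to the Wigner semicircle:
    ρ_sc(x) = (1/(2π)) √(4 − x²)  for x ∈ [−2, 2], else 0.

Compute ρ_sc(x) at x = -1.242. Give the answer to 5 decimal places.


ρ_sc(x) = (1/(2π)) √(4 − x²). With x = -1.242:
  4 − x² = 4 − (-1.242)² = 4 − 1.542564 = 2.457436.
  √(4 − x²) = 1.567621.
  1/(2π) = 0.159155.
  ρ_sc(-1.242) = 0.159155 · 1.567621 = 0.249495.

Rounded to 5 decimal places: ρ_sc(-1.242) ≈ 0.24949.


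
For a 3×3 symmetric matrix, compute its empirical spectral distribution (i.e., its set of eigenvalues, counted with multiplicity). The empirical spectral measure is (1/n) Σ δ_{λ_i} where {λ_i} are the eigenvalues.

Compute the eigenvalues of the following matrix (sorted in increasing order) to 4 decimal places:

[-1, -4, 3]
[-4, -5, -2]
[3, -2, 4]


Since M is real symmetric, all three eigenvalues are real; they are the roots of det(λI − M) = λ³ − (tr M) λ² + s λ − det M, where s is the sum of the principal 2×2 minors.
tr M = -1 + (-5) + 4 = -2.
s = ((-1)·(-5) − (-4)²) + ((-1)·4 − 3²) + ((-5)·4 − (-2)²) = -11 + (-13) + (-24) = -48.
det M (expand along row 1) = (-1)·(-24) − (-4)·(-10) + 3·23 = 53.
Characteristic polynomial: λ³ + 2λ² − 48λ − 53 = 0.
Substitute λ = y + (tr M)/3 = y − 0.666667 to remove the quadratic term: y³ + p·y + q = 0 with p = s − (tr M)²/3 = -49.333333 and q = −2(tr M)³/27 + (tr M)·s/3 − det M = -20.407407.
Three real roots ⇒ use the trigonometric (Viète) form: r = 2√(−p/3) = 8.110350, φ = arccos(3q/(p·r)) = arccos(0.153013) = 1.417180 rad.
y_k = r·cos(φ/3 − 2πk/3) for k = 0, 1, 2 gives y = 7.222120, -0.415114, -6.807006.
λ_k = y_k − 0.666667 gives λ = 6.5555, -1.0818, -7.4737 (check: the sum is -2.0000 = tr M).

Eigenvalues sorted in increasing order: [-7.4737, -1.0818, 6.5555].


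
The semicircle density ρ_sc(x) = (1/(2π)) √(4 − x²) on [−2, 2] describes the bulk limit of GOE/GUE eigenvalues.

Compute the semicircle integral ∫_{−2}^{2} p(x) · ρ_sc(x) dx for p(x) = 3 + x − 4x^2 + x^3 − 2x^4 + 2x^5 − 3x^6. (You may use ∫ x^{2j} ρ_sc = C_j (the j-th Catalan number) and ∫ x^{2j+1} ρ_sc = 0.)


Write p(x) = Σ a_i x^i, split into monomials and integrate each against ρ_sc separately.
Using ∫ x^{2j} ρ_sc = C_j = (1/(j+1)) C(2j, j) (Catalan numbers) and ∫ x^{2j+1} ρ_sc = 0 (odd monomials vanish by symmetry):
  i = 0 (even): a_0 · C_{0} = 3 · 1 = 3
  i = 1 (odd): ∫ x^1 ρ_sc = 0 (vanishes)
  i = 2 (even): a_2 · C_{1} = -4 · 1 = -4
  i = 3 (odd): ∫ x^3 ρ_sc = 0 (vanishes)
  i = 4 (even): a_4 · C_{2} = -2 · 2 = -4
  i = 5 (odd): ∫ x^5 ρ_sc = 0 (vanishes)
  i = 6 (even): a_6 · C_{3} = -3 · 5 = -15

Summing the contributions: ∫_{−2}^{2} p(x) ρ_sc(x) dx = 3 + (-4) + (-4) + (-15) = -20.


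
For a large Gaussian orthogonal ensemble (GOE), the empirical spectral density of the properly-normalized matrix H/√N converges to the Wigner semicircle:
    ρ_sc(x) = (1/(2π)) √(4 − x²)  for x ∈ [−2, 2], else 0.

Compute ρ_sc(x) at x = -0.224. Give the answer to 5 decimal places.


ρ_sc(x) = (1/(2π)) √(4 − x²). With x = -0.224:
  4 − x² = 4 − (-0.224)² = 4 − 0.050176 = 3.949824.
  √(4 − x²) = 1.987416.
  1/(2π) = 0.159155.
  ρ_sc(-0.224) = 0.159155 · 1.987416 = 0.316307.

Rounded to 5 decimal places: ρ_sc(-0.224) ≈ 0.31631.


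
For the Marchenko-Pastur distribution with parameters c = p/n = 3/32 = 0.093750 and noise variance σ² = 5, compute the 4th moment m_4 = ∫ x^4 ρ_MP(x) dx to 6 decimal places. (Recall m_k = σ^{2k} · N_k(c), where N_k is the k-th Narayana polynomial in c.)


E[X⁴] = σ⁸ (1 + 6c + 6c² + c³) (fourth MP moment). With σ² = 5 (so σ⁸ = 625) and c = 3/32 = 0.093750: E[X⁴] = 625 · (1 + 6·0.093750 + 6·(0.093750)² + (0.093750)³) = 625 · 1.616058.

So E[X^4] = 1010.036469.


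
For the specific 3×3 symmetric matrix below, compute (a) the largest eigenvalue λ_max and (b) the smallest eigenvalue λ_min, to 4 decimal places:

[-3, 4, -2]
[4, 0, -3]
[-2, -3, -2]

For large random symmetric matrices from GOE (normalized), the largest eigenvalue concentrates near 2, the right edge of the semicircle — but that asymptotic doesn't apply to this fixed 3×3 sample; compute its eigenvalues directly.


Since M is real symmetric, all three eigenvalues are real; they are the roots of det(λI − M) = λ³ − (tr M) λ² + s λ − det M, where s is the sum of the principal 2×2 minors.
tr M = -3 + 0 + (-2) = -5.
s = ((-3)·0 − 4²) + ((-3)·(-2) − (-2)²) + (0·(-2) − (-3)²) = -16 + 2 + (-9) = -23.
det M (expand along row 1) = (-3)·(-9) − 4·(-14) + (-2)·(-12) = 107.
Characteristic polynomial: λ³ + 5λ² − 23λ − 107 = 0.
Substitute λ = y + (tr M)/3 = y − 1.666667 to remove the quadratic term: y³ + p·y + q = 0 with p = s − (tr M)²/3 = -31.333333 and q = −2(tr M)³/27 + (tr M)·s/3 − det M = -59.407407.
Three real roots ⇒ use the trigonometric (Viète) form: r = 2√(−p/3) = 6.463573, φ = arccos(3q/(p·r)) = arccos(0.880000) = 0.494934 rad.
y_k = r·cos(φ/3 − 2πk/3) for k = 0, 1, 2 gives y = 6.375810, -2.268604, -4.107206.
λ_k = y_k − 1.666667 gives λ = 4.7091, -3.9353, -5.7739 (check: the sum is -5.0000 = tr M).

Hence λ_max = 4.7091 and λ_min = -5.7739.


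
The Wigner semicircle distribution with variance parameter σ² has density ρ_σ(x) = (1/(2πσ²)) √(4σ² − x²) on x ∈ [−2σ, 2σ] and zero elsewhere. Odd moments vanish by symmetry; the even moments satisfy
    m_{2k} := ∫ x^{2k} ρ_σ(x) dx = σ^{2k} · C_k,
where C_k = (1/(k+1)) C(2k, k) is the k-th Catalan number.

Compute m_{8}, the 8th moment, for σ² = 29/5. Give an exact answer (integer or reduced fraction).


By the scaled semicircle moment identity, m_{2k} = σ^{2k} · C_k with k = 4.
C_4 = (1/(k+1)) · C(2k, k) = (1/5) · C(8, 4) = (1/5) · 70 = 14.
σ^{2k} = (σ²)^k = (29/5)^4 = 707281/625.

Therefore m_{8} = σ^{8} · C_4 = (707281/625) · 14 = 9901934/625.


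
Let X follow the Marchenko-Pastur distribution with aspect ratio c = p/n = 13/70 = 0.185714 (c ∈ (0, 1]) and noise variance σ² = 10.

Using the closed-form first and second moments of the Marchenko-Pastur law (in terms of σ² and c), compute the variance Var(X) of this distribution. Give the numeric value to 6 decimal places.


Recall the MP moments m_1 = E[X] = σ² and m_2 = E[X²] = σ⁴ (1 + c).
m_1 = E[X] = σ² = 10, so m_1² = 100.
m_2 = E[X²] = σ⁴ (1 + c) = 100 · (1 + 0.185714) = 100 · 1.185714 = 118.571429.
(Note m_2 − m_1² simplifies to c · σ⁴ = 0.185714 · 100.)

Var(X) = m_2 − m_1² = 118.571429 − 100 = 18.571429.


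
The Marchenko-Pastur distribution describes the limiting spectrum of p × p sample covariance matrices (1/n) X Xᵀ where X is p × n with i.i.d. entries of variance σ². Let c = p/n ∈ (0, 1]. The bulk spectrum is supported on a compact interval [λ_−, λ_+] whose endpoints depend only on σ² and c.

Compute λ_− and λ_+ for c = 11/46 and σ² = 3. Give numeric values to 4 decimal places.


c = 11/46 = 0.239130; √c = 0.489010.
λ_− = σ² (1 − √c)² = 3 · (1 − 0.489010)² = 3 · (0.510990)² = 0.783333.
λ_+ = σ² (1 + √c)² = 3 · (1 + 0.489010)² = 3 · (1.489010)² = 6.651449.

Rounded to 4 decimal places: λ_− ≈ 0.7833, λ_+ ≈ 6.6514.


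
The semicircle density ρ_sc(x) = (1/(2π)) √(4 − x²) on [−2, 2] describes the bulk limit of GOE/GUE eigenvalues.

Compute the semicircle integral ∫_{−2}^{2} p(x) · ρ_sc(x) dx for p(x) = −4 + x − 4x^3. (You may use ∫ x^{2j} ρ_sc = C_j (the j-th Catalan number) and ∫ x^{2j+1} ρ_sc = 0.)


Write p(x) = Σ a_i x^i, split into monomials and integrate each against ρ_sc separately.
Using ∫ x^{2j} ρ_sc = C_j = (1/(j+1)) C(2j, j) (Catalan numbers) and ∫ x^{2j+1} ρ_sc = 0 (odd monomials vanish by symmetry):
  i = 0 (even): a_0 · C_{0} = -4 · 1 = -4
  i = 1 (odd): ∫ x^1 ρ_sc = 0 (vanishes)
  i = 3 (odd): ∫ x^3 ρ_sc = 0 (vanishes)

Summing the contributions: ∫_{−2}^{2} p(x) ρ_sc(x) dx = -4.


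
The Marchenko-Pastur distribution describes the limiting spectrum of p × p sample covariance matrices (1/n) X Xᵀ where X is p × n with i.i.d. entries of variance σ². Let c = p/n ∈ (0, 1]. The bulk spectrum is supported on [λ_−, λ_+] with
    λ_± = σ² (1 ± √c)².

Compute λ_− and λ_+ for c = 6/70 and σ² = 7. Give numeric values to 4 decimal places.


c = 6/70 = 0.085714; √c = 0.292770.
λ_− = σ² (1 − √c)² = 7 · (1 − 0.292770)² = 7 · (0.707230)² = 3.501220.
λ_+ = σ² (1 + √c)² = 7 · (1 + 0.292770)² = 7 · (1.292770)² = 11.698780.

Rounded to 4 decimal places: λ_− ≈ 3.5012, λ_+ ≈ 11.6988.


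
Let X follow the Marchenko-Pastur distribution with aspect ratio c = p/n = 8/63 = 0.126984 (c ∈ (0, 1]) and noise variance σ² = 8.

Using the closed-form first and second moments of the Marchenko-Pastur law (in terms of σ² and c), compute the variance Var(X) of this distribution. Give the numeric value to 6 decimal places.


Recall the MP moments m_1 = E[X] = σ² and m_2 = E[X²] = σ⁴ (1 + c).
m_1 = E[X] = σ² = 8, so m_1² = 64.
m_2 = E[X²] = σ⁴ (1 + c) = 64 · (1 + 0.126984) = 64 · 1.126984 = 72.126984.
(Note m_2 − m_1² simplifies to c · σ⁴ = 0.126984 · 64.)

Var(X) = m_2 − m_1² = 72.126984 − 64 = 8.126984.


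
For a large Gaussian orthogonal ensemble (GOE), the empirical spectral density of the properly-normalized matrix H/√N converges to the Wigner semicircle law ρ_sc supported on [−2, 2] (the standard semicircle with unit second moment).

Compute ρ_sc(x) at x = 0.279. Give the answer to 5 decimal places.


ρ_sc(x) = (1/(2π)) √(4 − x²). With x = 0.279:
  4 − x² = 4 − (0.279)² = 4 − 0.077841 = 3.922159.
  √(4 − x²) = 1.980444.
  1/(2π) = 0.159155.
  ρ_sc(0.279) = 0.159155 · 1.980444 = 0.315197.

Rounded to 5 decimal places: ρ_sc(0.279) ≈ 0.31520.


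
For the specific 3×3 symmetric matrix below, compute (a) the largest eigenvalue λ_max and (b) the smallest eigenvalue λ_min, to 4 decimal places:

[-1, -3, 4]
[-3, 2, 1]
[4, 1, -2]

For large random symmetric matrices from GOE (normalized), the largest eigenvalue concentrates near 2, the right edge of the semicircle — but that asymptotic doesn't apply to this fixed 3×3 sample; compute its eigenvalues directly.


Since M is real symmetric, all three eigenvalues are real; they are the roots of det(λI − M) = λ³ − (tr M) λ² + s λ − det M, where s is the sum of the principal 2×2 minors.
tr M = -1 + 2 + (-2) = -1.
s = ((-1)·2 − (-3)²) + ((-1)·(-2) − 4²) + (2·(-2) − 1²) = -11 + (-14) + (-5) = -30.
det M (expand along row 1) = (-1)·(-5) − (-3)·2 + 4·(-11) = -33.
Characteristic polynomial: λ³ + λ² − 30λ + 33 = 0.
Substitute λ = y + (tr M)/3 = y − 0.333333 to remove the quadratic term: y³ + p·y + q = 0 with p = s − (tr M)²/3 = -30.333333 and q = −2(tr M)³/27 + (tr M)·s/3 − det M = 43.074074.
Three real roots ⇒ use the trigonometric (Viète) form: r = 2√(−p/3) = 6.359595, φ = arccos(3q/(p·r)) = arccos(-0.669866) = 2.304824 rad.
y_k = r·cos(φ/3 − 2πk/3) for k = 0, 1, 2 gives y = 4.573252, 1.540560, -6.113813.
λ_k = y_k − 0.333333 gives λ = 4.2399, 1.2072, -6.4471 (check: the sum is -1.0000 = tr M).

Hence λ_max = 4.2399 and λ_min = -6.4471.


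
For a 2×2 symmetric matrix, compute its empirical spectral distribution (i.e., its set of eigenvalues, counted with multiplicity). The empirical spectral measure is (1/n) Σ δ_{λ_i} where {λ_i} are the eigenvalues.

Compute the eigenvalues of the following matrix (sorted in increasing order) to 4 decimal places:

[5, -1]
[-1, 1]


Since M is real symmetric, both eigenvalues are real; they are the roots of det(λI − M) = λ² − (tr M) λ + det M.
tr M = 5 + 1 = 6.
det M = 5·1 − (-1)² = 5 − 1 = 4.
Characteristic polynomial: λ² − 6λ + 4 = 0.
Discriminant Δ = (tr M)² − 4·det M = 36 − 16 = 20; √Δ = 4.472136.
λ = (tr M ± √Δ)/2 = (6 ± 4.472136)/2, giving (tr M − √Δ)/2 = 0.7639 and (tr M + √Δ)/2 = 5.2361.

Eigenvalues sorted in increasing order: [0.7639, 5.2361].


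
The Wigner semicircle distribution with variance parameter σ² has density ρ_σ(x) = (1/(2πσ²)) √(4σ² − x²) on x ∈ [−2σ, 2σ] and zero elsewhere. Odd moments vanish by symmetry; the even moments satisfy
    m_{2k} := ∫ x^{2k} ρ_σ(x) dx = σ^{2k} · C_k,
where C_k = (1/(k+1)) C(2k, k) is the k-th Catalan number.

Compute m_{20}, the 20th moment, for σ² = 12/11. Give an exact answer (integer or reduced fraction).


By the scaled semicircle moment identity, m_{2k} = σ^{2k} · C_k with k = 10.
C_10 = (1/(k+1)) · C(2k, k) = (1/11) · C(20, 10) = (1/11) · 184756 = 16796.
σ^{2k} = (σ²)^k = (12/11)^10 = 61917364224/25937424601.

Therefore m_{20} = σ^{20} · C_10 = (61917364224/25937424601) · 16796 = 1039964049506304/25937424601.


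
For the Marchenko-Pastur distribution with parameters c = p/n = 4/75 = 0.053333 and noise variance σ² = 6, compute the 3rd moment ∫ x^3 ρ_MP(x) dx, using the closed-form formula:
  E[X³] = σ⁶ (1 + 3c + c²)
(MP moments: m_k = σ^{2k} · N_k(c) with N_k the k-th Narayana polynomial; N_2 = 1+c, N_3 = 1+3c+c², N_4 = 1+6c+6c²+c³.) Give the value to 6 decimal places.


E[X³] = σ⁶ (1 + 3c + c²) (third MP moment). With σ² = 6 (so σ⁶ = 216) and c = 4/75 = 0.053333: E[X³] = 216 · (1 + 3·0.053333 + (0.053333)²) = 216 · 1.162844.

So E[X^3] = 251.174400.


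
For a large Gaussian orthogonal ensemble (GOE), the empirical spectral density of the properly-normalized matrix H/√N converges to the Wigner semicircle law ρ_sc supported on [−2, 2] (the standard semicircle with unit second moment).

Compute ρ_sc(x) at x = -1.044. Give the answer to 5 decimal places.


ρ_sc(x) = (1/(2π)) √(4 − x²). With x = -1.044:
  4 − x² = 4 − (-1.044)² = 4 − 1.089936 = 2.910064.
  √(4 − x²) = 1.705891.
  1/(2π) = 0.159155.
  ρ_sc(-1.044) = 0.159155 · 1.705891 = 0.271501.

Rounded to 5 decimal places: ρ_sc(-1.044) ≈ 0.27150.


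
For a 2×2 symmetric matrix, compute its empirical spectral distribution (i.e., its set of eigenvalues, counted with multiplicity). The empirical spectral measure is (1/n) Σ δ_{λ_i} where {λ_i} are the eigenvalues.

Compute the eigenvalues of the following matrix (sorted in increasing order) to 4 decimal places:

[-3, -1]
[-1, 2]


Since M is real symmetric, both eigenvalues are real; they are the roots of det(λI − M) = λ² − (tr M) λ + det M.
tr M = -3 + 2 = -1.
det M = (-3)·2 − (-1)² = -6 − 1 = -7.
Characteristic polynomial: λ² + λ − 7 = 0.
Discriminant Δ = (tr M)² − 4·det M = 1 − (-28) = 29; √Δ = 5.385165.
λ = (tr M ± √Δ)/2 = (-1 ± 5.385165)/2, giving (tr M − √Δ)/2 = -3.1926 and (tr M + √Δ)/2 = 2.1926.

Eigenvalues sorted in increasing order: [-3.1926, 2.1926].


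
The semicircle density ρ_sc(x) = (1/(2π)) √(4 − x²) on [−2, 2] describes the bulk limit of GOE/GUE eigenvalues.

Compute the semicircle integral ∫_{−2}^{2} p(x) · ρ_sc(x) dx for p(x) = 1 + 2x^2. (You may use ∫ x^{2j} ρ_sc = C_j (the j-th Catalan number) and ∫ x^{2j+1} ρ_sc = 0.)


Write p(x) = Σ a_i x^i, split into monomials and integrate each against ρ_sc separately.
Using ∫ x^{2j} ρ_sc = C_j = (1/(j+1)) C(2j, j) (Catalan numbers) and ∫ x^{2j+1} ρ_sc = 0 (odd monomials vanish by symmetry):
  i = 0 (even): a_0 · C_{0} = 1 · 1 = 1
  i = 2 (even): a_2 · C_{1} = 2 · 1 = 2

Summing the contributions: ∫_{−2}^{2} p(x) ρ_sc(x) dx = 1 + 2 = 3.


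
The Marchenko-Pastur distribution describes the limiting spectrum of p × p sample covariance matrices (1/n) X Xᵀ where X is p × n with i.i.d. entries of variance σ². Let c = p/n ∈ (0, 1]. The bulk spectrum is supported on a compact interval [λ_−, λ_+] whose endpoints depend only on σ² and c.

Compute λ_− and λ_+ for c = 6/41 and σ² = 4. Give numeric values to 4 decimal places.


c = 6/41 = 0.146341; √c = 0.382546.
λ_− = σ² (1 − √c)² = 4 · (1 − 0.382546)² = 4 · (0.617454)² = 1.524998.
λ_+ = σ² (1 + √c)² = 4 · (1 + 0.382546)² = 4 · (1.382546)² = 7.645734.

Rounded to 4 decimal places: λ_− ≈ 1.5250, λ_+ ≈ 7.6457.


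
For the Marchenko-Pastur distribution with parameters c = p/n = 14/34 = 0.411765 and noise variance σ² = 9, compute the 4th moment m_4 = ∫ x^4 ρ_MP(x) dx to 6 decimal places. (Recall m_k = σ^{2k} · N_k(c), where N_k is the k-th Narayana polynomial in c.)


E[X⁴] = σ⁸ (1 + 6c + 6c² + c³) (fourth MP moment). With σ² = 9 (so σ⁸ = 6561) and c = 14/34 = 0.411765: E[X⁴] = 6561 · (1 + 6·0.411765 + 6·(0.411765)² + (0.411765)³) = 6561 · 4.557704.

So E[X^4] = 29903.096275.


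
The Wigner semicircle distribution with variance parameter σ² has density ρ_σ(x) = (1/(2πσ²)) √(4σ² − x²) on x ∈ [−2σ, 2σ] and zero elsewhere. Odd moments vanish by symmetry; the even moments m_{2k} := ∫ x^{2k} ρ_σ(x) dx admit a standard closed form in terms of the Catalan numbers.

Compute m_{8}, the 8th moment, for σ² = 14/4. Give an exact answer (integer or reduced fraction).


By the scaled semicircle moment identity, m_{2k} = σ^{2k} · C_k with k = 4.
C_4 = (1/(k+1)) · C(2k, k) = (1/5) · C(8, 4) = (1/5) · 70 = 14.
σ^{2k} = (σ²)^k = (14/4)^4 = 2401/16.

Therefore m_{8} = σ^{8} · C_4 = (2401/16) · 14 = 16807/8.


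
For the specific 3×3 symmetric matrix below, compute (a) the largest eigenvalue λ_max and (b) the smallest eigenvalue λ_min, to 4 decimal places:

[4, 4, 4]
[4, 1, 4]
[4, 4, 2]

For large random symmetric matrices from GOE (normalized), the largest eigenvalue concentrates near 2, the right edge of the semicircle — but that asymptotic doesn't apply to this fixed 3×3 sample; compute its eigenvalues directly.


Since M is real symmetric, all three eigenvalues are real; they are the roots of det(λI − M) = λ³ − (tr M) λ² + s λ − det M, where s is the sum of the principal 2×2 minors.
tr M = 4 + 1 + 2 = 7.
s = (4·1 − 4²) + (4·2 − 4²) + (1·2 − 4²) = -12 + (-8) + (-14) = -34.
det M (expand along row 1) = 4·(-14) − 4·(-8) + 4·12 = 24.
Characteristic polynomial: λ³ − 7λ² − 34λ − 24 = 0.
Substitute λ = y + (tr M)/3 = y + 2.333333 to remove the quadratic term: y³ + p·y + q = 0 with p = s − (tr M)²/3 = -50.333333 and q = −2(tr M)³/27 + (tr M)·s/3 − det M = -128.740741.
Three real roots ⇒ use the trigonometric (Viète) form: r = 2√(−p/3) = 8.192137, φ = arccos(3q/(p·r)) = arccos(0.936665) = 0.357813 rad.
y_k = r·cos(φ/3 − 2πk/3) for k = 0, 1, 2 gives y = 8.133937, -3.222794, -4.911143.
λ_k = y_k + 2.333333 gives λ = 10.4673, -0.8895, -2.5778 (check: the sum is 7.0000 = tr M).

Hence λ_max = 10.4673 and λ_min = -2.5778.


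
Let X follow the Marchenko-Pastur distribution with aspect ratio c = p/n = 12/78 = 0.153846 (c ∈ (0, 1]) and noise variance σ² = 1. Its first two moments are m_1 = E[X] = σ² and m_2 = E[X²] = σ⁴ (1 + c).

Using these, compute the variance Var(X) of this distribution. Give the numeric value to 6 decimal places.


m_1 = E[X] = σ² = 1, so m_1² = 1.
m_2 = E[X²] = σ⁴ (1 + c) = 1 · (1 + 0.153846) = 1 · 1.153846 = 1.153846.
(Note m_2 − m_1² simplifies to c · σ⁴ = 0.153846 · 1.)

Var(X) = m_2 − m_1² = 1.153846 − 1 = 0.153846.


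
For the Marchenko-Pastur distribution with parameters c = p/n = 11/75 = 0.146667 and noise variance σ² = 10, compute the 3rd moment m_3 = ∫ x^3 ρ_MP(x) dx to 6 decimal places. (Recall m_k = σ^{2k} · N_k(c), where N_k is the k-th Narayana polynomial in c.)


E[X³] = σ⁶ (1 + 3c + c²) (third MP moment). With σ² = 10 (so σ⁶ = 1000) and c = 11/75 = 0.146667: E[X³] = 1000 · (1 + 3·0.146667 + (0.146667)²) = 1000 · 1.461511.

So E[X^3] = 1461.511111.


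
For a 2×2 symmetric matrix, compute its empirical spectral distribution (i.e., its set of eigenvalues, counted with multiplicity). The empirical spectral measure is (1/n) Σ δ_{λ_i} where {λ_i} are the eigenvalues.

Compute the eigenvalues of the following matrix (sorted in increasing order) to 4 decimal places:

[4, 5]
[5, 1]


Since M is real symmetric, both eigenvalues are real; they are the roots of det(λI − M) = λ² − (tr M) λ + det M.
tr M = 4 + 1 = 5.
det M = 4·1 − 5² = 4 − 25 = -21.
Characteristic polynomial: λ² − 5λ − 21 = 0.
Discriminant Δ = (tr M)² − 4·det M = 25 − (-84) = 109; √Δ = 10.440307.
λ = (tr M ± √Δ)/2 = (5 ± 10.440307)/2, giving (tr M − √Δ)/2 = -2.7202 and (tr M + √Δ)/2 = 7.7202.

Eigenvalues sorted in increasing order: [-2.7202, 7.7202].


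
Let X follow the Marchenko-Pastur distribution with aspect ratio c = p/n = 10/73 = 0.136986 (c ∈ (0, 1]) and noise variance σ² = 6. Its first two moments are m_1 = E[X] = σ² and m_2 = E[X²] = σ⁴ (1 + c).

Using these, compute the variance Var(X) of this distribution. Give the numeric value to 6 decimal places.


m_1 = E[X] = σ² = 6, so m_1² = 36.
m_2 = E[X²] = σ⁴ (1 + c) = 36 · (1 + 0.136986) = 36 · 1.136986 = 40.931507.
(Note m_2 − m_1² simplifies to c · σ⁴ = 0.136986 · 36.)

Var(X) = m_2 − m_1² = 40.931507 − 36 = 4.931507.


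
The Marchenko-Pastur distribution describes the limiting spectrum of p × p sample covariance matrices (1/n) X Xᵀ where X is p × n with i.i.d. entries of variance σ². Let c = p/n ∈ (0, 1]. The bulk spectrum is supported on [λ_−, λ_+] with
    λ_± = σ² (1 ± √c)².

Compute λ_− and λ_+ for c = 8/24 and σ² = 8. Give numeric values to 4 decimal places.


c = 8/24 = 0.333333; √c = 0.577350.
λ_− = σ² (1 − √c)² = 8 · (1 − 0.577350)² = 8 · (0.422650)² = 1.429062.
λ_+ = σ² (1 + √c)² = 8 · (1 + 0.577350)² = 8 · (1.577350)² = 19.904271.

Rounded to 4 decimal places: λ_− ≈ 1.4291, λ_+ ≈ 19.9043.


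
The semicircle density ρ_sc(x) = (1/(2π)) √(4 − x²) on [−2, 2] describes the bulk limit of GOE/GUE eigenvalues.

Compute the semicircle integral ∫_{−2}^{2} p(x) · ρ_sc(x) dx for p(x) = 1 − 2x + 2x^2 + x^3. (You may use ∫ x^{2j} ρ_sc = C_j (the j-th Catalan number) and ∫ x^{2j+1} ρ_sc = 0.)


Write p(x) = Σ a_i x^i, split into monomials and integrate each against ρ_sc separately.
Using ∫ x^{2j} ρ_sc = C_j = (1/(j+1)) C(2j, j) (Catalan numbers) and ∫ x^{2j+1} ρ_sc = 0 (odd monomials vanish by symmetry):
  i = 0 (even): a_0 · C_{0} = 1 · 1 = 1
  i = 1 (odd): ∫ x^1 ρ_sc = 0 (vanishes)
  i = 2 (even): a_2 · C_{1} = 2 · 1 = 2
  i = 3 (odd): ∫ x^3 ρ_sc = 0 (vanishes)

Summing the contributions: ∫_{−2}^{2} p(x) ρ_sc(x) dx = 1 + 2 = 3.
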